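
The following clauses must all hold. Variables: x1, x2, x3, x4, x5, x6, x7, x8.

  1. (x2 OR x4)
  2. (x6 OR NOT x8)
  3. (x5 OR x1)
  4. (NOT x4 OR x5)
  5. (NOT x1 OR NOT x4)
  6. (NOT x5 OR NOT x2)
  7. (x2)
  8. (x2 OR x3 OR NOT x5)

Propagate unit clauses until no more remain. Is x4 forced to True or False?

False

(x2) is a unit clause: x2 = True.
(NOT x5 OR NOT x2): since x2 = True, the clause reduces to (NOT x5). x5 = False.
In (x5 OR x1), x5 is now false; x1 must hold, so x1 = True.
(x5 OR NOT x4) with x5 = False leaves only NOT x4, so x4 = False.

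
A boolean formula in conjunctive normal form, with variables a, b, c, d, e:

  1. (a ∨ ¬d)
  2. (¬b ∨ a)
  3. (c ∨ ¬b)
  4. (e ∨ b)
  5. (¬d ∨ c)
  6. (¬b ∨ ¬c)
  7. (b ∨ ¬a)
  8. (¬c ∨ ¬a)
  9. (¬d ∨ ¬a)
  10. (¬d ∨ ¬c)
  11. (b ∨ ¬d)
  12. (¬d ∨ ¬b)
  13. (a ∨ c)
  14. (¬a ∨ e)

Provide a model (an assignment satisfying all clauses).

a=False, b=False, c=True, d=False, e=True

Pure literal: d appears only negated; assign d = False.
e occurs only positively in the remaining clauses — set e = True.
Branch on a: take a = False.
  then b is forced to False.
  then c is forced to True.
Every clause has at least one true literal under this assignment.
Check each clause:
  1. (¬d ∨ a) — ¬d is true.
  2. (a ∨ ¬b) — ¬b is true.
  3. (c ∨ ¬b) — c is true.
  4. (b ∨ e) — e is true.
  5. (c ∨ ¬d) — c is true.
  6. (¬b ∨ ¬c) — ¬b is true.
  7. (b ∨ ¬a) — ¬a is true.
  8. (¬a ∨ ¬c) — ¬a is true.
  9. (¬a ∨ ¬d) — ¬d is true.
  10. (¬d ∨ ¬c) — ¬d is true.
  11. (b ∨ ¬d) — ¬d is true.
  12. (¬d ∨ ¬b) — ¬d is true.
  13. (a ∨ c) — c is true.
  14. (¬a ∨ e) — e is true.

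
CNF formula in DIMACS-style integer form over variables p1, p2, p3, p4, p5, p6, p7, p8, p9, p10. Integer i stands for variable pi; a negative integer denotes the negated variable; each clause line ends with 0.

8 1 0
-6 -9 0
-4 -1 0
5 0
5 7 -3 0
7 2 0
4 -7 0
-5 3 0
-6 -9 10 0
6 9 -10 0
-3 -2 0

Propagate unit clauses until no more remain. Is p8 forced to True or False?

True

Unit clause (p5) sets p5 = True.
(p3 \/ ~p5) with p5 = True leaves only p3, so p3 = True.
In (~p3 \/ ~p2), ~p3 is now false; ~p2 must hold, so p2 = False.
From (p2 \/ p7) and p2 = False: p7 = True.
In (p4 \/ ~p7), ~p7 is now false; p4 must hold, so p4 = True.
(~p1 \/ ~p4): since p4 = True, the clause reduces to (~p1). p1 = False.
In (p8 \/ p1), p1 is now false; p8 must hold, so p8 = True.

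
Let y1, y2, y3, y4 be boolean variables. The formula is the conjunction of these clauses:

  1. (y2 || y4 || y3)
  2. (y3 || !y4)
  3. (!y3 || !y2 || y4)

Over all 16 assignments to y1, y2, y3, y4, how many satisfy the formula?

8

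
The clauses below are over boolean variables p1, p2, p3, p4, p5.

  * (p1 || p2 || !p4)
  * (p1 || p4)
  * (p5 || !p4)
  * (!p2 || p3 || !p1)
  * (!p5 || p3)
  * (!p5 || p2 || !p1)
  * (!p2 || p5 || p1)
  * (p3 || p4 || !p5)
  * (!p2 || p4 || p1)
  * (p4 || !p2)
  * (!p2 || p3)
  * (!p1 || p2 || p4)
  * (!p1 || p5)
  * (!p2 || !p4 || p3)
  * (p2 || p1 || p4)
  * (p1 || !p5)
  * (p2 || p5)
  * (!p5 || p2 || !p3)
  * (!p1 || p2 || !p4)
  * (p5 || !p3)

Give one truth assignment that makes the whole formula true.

p1=True  p2=True  p3=True  p4=True  p5=True

Branch on p1: take p1 = True.
  then p5 is forced to True.
  then p3 is forced to True.
  then p2 is forced to True.
  then p4 is forced to True.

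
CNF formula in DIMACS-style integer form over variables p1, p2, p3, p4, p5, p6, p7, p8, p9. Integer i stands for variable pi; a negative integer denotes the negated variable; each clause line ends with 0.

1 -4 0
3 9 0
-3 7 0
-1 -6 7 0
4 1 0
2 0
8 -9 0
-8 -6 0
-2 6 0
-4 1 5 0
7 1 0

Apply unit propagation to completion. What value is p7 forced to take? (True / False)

(p2) stands alone — p2 = True.
From (p6 \/ ~p2) and p2 = True: p6 = True.
From (~p6 \/ ~p8) and p6 = True: p8 = False.
(~p9 \/ p8) with p8 = False leaves only ~p9, so p9 = False.
(p9 \/ p3): since p9 = False, the clause reduces to (p3). p3 = True.
In (p7 \/ ~p3), ~p3 is now false; p7 must hold, so p7 = True.

True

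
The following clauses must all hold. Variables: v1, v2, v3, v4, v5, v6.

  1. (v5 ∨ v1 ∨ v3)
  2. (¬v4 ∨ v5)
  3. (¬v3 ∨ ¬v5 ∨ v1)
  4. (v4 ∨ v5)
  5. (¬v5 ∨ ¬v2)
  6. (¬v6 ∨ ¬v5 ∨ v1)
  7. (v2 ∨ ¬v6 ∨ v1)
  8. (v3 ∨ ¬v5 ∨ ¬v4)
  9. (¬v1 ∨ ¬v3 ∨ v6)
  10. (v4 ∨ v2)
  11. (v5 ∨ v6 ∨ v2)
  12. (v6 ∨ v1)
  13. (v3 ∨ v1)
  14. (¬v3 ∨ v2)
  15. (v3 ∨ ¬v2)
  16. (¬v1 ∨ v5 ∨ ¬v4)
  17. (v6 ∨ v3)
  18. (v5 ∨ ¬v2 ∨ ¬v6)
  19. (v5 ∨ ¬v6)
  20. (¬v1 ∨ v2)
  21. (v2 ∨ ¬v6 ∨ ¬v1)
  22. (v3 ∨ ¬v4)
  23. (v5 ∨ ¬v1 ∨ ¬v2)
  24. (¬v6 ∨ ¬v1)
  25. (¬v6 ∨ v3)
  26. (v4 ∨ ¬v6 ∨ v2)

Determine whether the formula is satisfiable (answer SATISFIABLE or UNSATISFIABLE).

UNSATISFIABLE

v1 = True:
  propagation gives v2=True, v5=False; an empty clause results — contradiction.
v1 = False:
  propagation gives v6=True, v5=False; an empty clause results — contradiction.
Every branch closes, so no satisfying assignment exists.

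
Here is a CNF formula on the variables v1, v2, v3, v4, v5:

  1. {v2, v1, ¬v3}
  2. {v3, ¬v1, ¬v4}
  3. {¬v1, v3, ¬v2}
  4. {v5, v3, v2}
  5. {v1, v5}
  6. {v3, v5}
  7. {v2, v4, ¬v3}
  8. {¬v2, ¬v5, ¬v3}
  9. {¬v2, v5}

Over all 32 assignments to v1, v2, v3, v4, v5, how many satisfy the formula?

Satisfying assignments:
  v1=0 v2=0 v3=0 v4=0 v5=1
  v1=0 v2=0 v3=0 v4=1 v5=1
  v1=0 v2=1 v3=0 v4=0 v5=1
  v1=0 v2=1 v3=0 v4=1 v5=1
  v1=1 v2=0 v3=0 v4=0 v5=1
  v1=1 v2=0 v3=1 v4=1 v5=0
  v1=1 v2=0 v3=1 v4=1 v5=1
That's 7 in total.

7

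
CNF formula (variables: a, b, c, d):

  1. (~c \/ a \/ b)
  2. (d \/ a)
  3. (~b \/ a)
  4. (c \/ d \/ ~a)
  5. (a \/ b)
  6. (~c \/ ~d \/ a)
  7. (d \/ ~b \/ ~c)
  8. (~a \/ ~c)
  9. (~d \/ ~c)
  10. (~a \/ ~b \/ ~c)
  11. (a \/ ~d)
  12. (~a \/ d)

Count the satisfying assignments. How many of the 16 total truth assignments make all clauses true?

2

The models are:
  a=T b=F c=F d=T
  a=T b=T c=F d=T
That's 2 in total.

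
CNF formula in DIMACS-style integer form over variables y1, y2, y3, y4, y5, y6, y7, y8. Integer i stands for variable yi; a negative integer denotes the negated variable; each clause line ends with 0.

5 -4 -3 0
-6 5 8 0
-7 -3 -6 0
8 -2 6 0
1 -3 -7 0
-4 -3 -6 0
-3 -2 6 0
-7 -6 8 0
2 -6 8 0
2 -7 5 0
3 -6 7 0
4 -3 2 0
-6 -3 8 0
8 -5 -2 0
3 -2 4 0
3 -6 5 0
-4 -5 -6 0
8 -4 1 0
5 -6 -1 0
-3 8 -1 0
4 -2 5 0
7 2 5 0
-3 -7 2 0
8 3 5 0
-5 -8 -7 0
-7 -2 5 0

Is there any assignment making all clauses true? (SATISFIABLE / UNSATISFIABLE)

SATISFIABLE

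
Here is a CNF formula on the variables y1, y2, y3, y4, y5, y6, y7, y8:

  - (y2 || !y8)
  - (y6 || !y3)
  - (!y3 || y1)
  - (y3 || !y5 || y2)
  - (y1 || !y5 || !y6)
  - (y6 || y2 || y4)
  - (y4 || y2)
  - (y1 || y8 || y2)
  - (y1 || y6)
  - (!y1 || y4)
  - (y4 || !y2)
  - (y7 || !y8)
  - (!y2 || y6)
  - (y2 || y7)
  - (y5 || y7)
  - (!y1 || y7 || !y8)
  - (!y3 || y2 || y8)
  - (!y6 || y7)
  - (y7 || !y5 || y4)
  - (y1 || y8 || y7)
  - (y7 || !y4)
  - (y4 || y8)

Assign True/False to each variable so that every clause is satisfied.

Pure literal: y7 appears only positively; assign y7 = True.
Branch on y1: take y1 = True.
  then y4 is forced to True.
Try y2 = True.
  then y6 is forced to True.
y3, y5, y8 are now unconstrained; take y3 = True, y5 = True, y8 = False.
Every clause has at least one true literal under this assignment.

y1=T, y2=T, y3=T, y4=T, y5=T, y6=T, y7=T, y8=F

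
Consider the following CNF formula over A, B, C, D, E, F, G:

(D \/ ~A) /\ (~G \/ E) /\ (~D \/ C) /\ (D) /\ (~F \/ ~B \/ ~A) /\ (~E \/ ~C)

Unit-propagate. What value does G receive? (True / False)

(D) is a unit clause: D = True.
(~D \/ C): since D = True, the clause reduces to (C). C = True.
(~E \/ ~C) with C = True leaves only ~E, so E = False.
(E \/ ~G) with E = False leaves only ~G, so G = False.

False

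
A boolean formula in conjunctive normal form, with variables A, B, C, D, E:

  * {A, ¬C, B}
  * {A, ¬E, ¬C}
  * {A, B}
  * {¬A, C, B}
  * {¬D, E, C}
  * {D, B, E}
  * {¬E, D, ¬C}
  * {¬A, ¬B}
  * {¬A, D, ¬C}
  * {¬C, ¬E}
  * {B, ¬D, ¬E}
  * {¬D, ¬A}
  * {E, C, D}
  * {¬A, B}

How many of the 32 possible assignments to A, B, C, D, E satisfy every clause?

4

The models are:
  A=F B=T C=F D=F E=T
  A=F B=T C=F D=T E=T
  A=F B=T C=T D=F E=F
  A=F B=T C=T D=T E=F
That's 4 in total.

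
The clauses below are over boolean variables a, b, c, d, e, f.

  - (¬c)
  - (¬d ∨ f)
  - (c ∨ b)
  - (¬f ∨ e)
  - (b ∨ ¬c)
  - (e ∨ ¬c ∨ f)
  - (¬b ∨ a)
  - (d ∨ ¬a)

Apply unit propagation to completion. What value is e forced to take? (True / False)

Unit clause (¬c) sets c = False.
From (b ∨ c) and c = False: b = True.
(¬b ∨ a) with b = True leaves only a, so a = True.
From (¬a ∨ d) and a = True: d = True.
From (f ∨ ¬d) and d = True: f = True.
From (e ∨ ¬f) and f = True: e = True.

True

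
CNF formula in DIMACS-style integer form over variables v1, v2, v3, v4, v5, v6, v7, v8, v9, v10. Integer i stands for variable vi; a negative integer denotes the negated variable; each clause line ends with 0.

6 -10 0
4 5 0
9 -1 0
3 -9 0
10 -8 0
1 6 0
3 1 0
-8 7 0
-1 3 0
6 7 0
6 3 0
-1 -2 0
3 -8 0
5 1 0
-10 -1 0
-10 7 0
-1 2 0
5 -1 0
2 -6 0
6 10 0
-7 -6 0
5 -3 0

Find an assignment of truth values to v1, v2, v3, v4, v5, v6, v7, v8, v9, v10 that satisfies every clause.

v1=0  v2=1  v3=1  v4=0  v5=1  v6=1  v7=0  v8=0  v9=1  v10=0

v5 occurs only positively in the remaining clauses — set v5 = True.
Pure literal: v8 appears only negated; assign v8 = False.
Set v1 = False and propagate.
  then v6 is forced to True.
  then v3 is forced to True.
  then v2 is forced to True.
  then v7 is forced to False.
  then v10 is forced to False.
v4, v9 are now unconstrained; take v4 = False, v9 = True.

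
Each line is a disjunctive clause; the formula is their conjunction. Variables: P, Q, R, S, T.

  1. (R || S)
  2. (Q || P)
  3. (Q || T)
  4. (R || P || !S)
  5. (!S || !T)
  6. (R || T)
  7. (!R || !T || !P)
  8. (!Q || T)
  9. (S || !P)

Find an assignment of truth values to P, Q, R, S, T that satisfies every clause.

Branch on P: take P = False.
  then Q is forced to True.
  then T is forced to True.
  then S is forced to False.
  then R is forced to True.

P=F, Q=T, R=T, S=F, T=T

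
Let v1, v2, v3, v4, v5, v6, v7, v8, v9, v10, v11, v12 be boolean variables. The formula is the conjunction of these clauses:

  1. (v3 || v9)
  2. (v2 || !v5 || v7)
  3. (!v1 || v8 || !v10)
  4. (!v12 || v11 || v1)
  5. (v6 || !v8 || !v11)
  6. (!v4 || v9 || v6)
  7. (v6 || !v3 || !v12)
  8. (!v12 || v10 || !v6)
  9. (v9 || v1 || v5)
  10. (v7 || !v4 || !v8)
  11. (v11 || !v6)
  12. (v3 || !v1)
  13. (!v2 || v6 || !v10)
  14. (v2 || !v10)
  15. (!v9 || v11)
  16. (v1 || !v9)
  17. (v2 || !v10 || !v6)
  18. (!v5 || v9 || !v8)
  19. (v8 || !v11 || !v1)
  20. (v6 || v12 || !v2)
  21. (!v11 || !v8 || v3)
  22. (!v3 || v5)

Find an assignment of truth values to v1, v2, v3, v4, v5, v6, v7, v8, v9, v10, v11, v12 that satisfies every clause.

v1 = F, v2 = F, v3 = T, v4 = F, v5 = T, v6 = F, v7 = T, v8 = F, v9 = F, v10 = F, v11 = T, v12 = F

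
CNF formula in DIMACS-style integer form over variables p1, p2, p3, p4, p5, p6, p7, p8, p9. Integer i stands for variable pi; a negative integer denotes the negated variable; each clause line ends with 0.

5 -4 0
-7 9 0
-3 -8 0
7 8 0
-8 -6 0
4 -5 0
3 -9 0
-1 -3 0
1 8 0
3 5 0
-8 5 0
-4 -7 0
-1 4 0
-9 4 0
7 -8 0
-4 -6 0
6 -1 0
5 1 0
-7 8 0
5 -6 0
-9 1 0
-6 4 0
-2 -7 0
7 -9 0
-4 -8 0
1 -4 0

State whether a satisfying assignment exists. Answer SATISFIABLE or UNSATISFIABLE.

p4 = True:
  propagation gives p5=True, p7=False, p8=True; an empty clause results — contradiction.
p4 = False:
  propagation gives p5=False, p3=True, p8=False, p7=True; an empty clause results — contradiction.
Every branch closes, so no satisfying assignment exists.

UNSATISFIABLE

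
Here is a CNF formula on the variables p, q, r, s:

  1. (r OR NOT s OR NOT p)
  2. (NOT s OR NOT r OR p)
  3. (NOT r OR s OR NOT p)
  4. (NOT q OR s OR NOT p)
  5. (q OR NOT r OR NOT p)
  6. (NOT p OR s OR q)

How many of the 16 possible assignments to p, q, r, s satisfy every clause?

7

Split on p, then s.
  p=1, s=1: remaining (q,r) ∈ {(1,1)} — 1.
  p=1, s=0: a clause becomes empty — 0.
  p=0, s=1: remaining (q,r) ∈ {(0,0); (1,0)} — 2.
  p=0, s=0: remaining (q,r) ∈ {(0,0); (0,1); (1,0); (1,1)} — 4.
Total: 1 + 0 + 2 + 4 = 7.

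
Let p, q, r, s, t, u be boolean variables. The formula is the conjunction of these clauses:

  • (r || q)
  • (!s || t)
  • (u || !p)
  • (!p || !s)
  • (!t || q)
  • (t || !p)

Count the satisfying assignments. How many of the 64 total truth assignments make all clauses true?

Split on p, then t.
  p=1, t=1: remaining (q,r,s,u) ∈ {(1,0,0,1); (1,1,0,1)} — 2.
  p=1, t=0: a clause becomes empty — 0.
  p=0, t=1: forces q=1; r, s, u free → 2^3 = 8.
  p=0, t=0: u free; 3 ways for (q,r,s) × 2^1 = 6.
Total: 2 + 0 + 8 + 6 = 16.

16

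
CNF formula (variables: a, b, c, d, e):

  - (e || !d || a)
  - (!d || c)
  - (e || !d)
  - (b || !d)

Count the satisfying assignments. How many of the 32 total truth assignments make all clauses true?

18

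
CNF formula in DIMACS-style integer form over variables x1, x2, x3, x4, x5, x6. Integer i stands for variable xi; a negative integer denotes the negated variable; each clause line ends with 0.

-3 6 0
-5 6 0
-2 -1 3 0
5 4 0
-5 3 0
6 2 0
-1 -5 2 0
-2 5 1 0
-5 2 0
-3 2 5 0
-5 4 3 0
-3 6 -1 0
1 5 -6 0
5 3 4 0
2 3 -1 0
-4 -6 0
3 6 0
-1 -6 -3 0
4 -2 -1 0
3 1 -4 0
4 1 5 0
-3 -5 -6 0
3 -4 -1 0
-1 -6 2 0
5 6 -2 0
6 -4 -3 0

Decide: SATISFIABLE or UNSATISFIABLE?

x3 = True:
  propagation gives x6=True, x4=False, x5=True; an empty clause results — contradiction.
x3 = False:
  propagation gives x5=False, x4=True, x6=False; an empty clause results — contradiction.
Every branch closes, so no satisfying assignment exists.

UNSATISFIABLE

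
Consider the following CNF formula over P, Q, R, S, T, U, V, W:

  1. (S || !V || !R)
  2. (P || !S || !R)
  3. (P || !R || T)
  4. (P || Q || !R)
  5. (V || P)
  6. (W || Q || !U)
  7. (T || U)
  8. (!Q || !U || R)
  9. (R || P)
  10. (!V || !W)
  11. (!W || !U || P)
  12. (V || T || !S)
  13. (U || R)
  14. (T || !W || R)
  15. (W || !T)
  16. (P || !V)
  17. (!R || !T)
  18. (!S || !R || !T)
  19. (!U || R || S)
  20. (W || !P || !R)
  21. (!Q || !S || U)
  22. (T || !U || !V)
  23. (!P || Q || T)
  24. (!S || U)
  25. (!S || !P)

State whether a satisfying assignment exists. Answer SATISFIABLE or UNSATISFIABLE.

SATISFIABLE

Set P = True and propagate.
  then S is forced to False.
For the remaining variables, Q = True, R = True, T = False, U = True, V = False, W = True works.
So P=T, Q=T, R=T, S=F, T=F, U=T, V=F, W=T is a satisfying assignment.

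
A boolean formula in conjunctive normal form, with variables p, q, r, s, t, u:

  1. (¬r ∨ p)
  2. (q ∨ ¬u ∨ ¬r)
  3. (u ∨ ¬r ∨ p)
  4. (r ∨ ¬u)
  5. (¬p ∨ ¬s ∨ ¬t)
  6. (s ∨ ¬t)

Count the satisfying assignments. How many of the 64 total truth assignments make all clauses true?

16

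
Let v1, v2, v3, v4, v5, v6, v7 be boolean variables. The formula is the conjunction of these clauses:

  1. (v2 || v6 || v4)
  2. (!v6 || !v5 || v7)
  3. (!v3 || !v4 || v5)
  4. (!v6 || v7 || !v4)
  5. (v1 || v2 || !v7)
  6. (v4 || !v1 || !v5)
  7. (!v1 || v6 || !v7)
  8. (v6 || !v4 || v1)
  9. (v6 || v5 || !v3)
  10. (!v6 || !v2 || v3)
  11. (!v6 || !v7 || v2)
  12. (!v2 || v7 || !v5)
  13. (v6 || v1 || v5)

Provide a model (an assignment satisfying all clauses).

Try v1 = False.
The remaining clauses are satisfied by v2 = False, v3 = True, v4 = False, v5 = False, v6 = True, v7 = False.

v1=False, v2=False, v3=True, v4=False, v5=False, v6=True, v7=False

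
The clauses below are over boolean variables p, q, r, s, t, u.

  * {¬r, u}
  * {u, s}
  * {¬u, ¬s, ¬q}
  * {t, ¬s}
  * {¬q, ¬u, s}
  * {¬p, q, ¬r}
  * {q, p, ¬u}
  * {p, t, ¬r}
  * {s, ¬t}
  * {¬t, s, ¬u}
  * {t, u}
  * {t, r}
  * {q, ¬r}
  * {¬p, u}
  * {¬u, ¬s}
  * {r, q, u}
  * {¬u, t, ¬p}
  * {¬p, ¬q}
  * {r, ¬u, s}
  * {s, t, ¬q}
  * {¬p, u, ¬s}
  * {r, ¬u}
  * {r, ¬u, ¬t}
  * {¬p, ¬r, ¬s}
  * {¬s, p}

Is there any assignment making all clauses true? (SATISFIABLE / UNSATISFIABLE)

UNSATISFIABLE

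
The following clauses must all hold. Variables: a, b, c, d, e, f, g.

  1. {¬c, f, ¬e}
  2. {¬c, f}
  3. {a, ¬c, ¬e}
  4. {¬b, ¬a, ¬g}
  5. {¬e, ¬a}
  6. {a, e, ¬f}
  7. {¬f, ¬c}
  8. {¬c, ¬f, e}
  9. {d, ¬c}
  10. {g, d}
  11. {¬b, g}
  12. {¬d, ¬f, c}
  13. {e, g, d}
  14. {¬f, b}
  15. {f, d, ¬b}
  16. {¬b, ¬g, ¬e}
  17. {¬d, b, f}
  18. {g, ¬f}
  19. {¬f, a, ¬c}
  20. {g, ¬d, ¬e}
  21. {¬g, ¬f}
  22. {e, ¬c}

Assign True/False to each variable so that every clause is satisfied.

Try a = False.
For the remaining variables, b = True, c = False, d = True, e = False, f = False, g = True works.

a=False, b=True, c=False, d=True, e=False, f=False, g=True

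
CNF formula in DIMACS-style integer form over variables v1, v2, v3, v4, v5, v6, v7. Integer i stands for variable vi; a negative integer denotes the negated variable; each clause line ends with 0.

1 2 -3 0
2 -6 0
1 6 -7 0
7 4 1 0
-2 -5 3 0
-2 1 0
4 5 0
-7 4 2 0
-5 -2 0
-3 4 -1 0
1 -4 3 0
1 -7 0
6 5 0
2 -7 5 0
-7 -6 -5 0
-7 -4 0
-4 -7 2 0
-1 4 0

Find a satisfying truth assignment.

v1=True  v2=False  v3=False  v4=True  v5=True  v6=False  v7=False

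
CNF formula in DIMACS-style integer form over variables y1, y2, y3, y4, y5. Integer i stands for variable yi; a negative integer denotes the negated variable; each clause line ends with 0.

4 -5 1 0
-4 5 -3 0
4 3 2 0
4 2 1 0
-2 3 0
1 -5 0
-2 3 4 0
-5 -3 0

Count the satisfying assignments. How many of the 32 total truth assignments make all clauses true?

6

The models are:
  y1=0 y2=0 y3=0 y4=1 y5=0
  y1=0 y2=1 y3=1 y4=0 y5=0
  y1=1 y2=0 y3=0 y4=1 y5=0
  y1=1 y2=0 y3=0 y4=1 y5=1
  y1=1 y2=0 y3=1 y4=0 y5=0
  y1=1 y2=1 y3=1 y4=0 y5=0
That's 6 in total.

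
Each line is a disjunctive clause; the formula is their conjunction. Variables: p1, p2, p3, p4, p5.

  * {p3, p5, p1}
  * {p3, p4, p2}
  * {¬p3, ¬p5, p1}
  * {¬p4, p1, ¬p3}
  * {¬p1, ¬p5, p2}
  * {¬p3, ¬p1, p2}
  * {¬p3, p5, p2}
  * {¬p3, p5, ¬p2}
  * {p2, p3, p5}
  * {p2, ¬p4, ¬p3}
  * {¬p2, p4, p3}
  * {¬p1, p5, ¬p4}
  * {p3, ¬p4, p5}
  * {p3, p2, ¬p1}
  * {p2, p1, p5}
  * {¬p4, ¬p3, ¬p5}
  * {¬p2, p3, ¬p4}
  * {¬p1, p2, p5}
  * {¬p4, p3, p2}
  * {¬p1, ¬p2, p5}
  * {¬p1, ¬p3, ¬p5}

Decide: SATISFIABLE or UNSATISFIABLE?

UNSATISFIABLE

p3 = True:
  p5 = True:
    propagation gives p1=True; an empty clause results — contradiction.
  p5 = False:
    propagation gives p2=True; an empty clause results — contradiction.
p3 = False:
  p2 = True:
    propagation gives p4=True; an empty clause results — contradiction.
  p2 = False:
    propagation gives p4=True; an empty clause results — contradiction.
Every branch closes, so no satisfying assignment exists.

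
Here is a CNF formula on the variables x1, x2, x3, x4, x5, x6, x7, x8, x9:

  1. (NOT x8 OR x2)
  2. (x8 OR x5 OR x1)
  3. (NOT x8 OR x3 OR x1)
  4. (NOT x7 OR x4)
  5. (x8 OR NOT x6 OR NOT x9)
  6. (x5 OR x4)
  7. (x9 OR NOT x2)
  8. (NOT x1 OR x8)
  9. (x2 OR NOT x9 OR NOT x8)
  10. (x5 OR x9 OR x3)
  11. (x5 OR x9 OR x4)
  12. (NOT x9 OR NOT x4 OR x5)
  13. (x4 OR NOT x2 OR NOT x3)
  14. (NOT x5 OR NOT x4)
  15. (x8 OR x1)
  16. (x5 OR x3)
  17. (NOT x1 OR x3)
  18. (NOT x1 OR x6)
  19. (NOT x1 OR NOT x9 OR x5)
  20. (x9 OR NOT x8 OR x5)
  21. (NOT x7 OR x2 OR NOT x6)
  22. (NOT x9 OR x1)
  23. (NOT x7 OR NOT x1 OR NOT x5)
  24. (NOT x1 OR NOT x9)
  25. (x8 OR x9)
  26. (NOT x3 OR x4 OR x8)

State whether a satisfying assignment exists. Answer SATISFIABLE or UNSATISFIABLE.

UNSATISFIABLE

x9 = True:
  propagation gives x1=True; an empty clause results — contradiction.
x9 = False:
  propagation gives x2=False, x8=False; an empty clause results — contradiction.
Every branch closes, so no satisfying assignment exists.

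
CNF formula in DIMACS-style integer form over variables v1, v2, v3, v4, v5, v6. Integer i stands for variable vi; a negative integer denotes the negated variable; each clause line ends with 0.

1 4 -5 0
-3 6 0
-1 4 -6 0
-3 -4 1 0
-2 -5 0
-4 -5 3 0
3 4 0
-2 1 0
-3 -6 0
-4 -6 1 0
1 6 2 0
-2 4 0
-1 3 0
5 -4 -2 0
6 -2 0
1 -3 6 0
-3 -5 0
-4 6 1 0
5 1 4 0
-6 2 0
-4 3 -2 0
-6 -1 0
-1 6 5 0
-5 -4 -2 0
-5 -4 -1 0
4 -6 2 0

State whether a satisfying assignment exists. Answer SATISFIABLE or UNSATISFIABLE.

UNSATISFIABLE

v4 = True:
  v1 = True:
    propagation gives v3=True, v6=True; an empty clause results — contradiction.
  v1 = False:
    propagation gives v3=False, v5=False, v2=False, v6=False; an empty clause results — contradiction.
v4 = False:
  propagation gives v3=True, v6=True; an empty clause results — contradiction.
Every branch closes, so no satisfying assignment exists.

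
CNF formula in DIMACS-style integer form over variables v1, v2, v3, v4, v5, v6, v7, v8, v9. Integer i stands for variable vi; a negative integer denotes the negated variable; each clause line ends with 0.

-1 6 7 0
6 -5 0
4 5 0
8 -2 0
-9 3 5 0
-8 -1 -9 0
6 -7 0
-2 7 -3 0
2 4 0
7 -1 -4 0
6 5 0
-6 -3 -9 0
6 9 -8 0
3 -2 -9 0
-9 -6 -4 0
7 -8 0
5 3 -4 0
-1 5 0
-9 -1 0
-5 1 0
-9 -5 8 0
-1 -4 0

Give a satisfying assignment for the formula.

v1=0, v2=0, v3=1, v4=1, v5=0, v6=1, v7=1, v8=1, v9=0

Branch on v1: take v1 = False.
  then v5 is forced to False.
  then v4 is forced to True.
  then v6 is forced to True.
  then v9 is forced to False.
  then v3 is forced to True.
Set v2 = False and propagate.
For the remaining variables, v7 = True, v8 = True works.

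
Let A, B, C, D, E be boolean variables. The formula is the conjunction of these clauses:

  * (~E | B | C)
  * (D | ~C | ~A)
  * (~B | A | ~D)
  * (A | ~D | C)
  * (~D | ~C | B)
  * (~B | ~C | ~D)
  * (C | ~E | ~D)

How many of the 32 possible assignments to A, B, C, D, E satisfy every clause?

12

Case analysis on C and D:
  C=T, D=T: a clause becomes empty — 0.
  C=T, D=F: remaining (A,B,E) ∈ {(F,F,F); (F,F,T); (F,T,F); (F,T,T)} — 4.
  C=F, D=T: remaining (A,B,E) ∈ {(T,F,F); (T,T,F)} — 2.
  C=F, D=F: A free; 3 ways for (B,E) × 2^1 = 6.
Total: 0 + 4 + 2 + 6 = 12.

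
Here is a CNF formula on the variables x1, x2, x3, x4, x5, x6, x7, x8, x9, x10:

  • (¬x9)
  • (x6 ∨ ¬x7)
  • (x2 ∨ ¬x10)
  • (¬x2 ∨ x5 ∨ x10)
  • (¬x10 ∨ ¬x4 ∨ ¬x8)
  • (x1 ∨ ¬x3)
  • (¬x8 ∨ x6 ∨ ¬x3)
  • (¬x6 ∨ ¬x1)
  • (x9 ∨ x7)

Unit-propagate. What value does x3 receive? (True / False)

(¬x9) stands alone — x9 = False.
From (x9 ∨ x7) and x9 = False: x7 = True.
(x6 ∨ ¬x7) with x7 = True leaves only x6, so x6 = True.
From (¬x6 ∨ ¬x1) and x6 = True: x1 = False.
(x1 ∨ ¬x3): since x1 = False, the clause reduces to (¬x3). x3 = False.

False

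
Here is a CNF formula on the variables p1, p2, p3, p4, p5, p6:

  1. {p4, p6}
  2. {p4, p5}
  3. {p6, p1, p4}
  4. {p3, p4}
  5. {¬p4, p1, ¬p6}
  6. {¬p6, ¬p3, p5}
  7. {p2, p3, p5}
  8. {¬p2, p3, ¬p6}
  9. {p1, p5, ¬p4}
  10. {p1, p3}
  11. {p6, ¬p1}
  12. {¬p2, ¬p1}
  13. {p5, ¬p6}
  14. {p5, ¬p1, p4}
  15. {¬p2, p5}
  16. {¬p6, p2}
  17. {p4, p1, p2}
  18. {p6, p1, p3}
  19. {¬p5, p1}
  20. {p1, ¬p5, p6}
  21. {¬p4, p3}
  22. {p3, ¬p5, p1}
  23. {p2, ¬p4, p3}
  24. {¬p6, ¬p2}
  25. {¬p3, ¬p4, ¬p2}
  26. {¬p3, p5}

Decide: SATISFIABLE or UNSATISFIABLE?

p1 = True:
  propagation gives p6=True, p2=False; an empty clause results — contradiction.
p1 = False:
  propagation gives p3=True, p5=False; an empty clause results — contradiction.
Every branch closes, so no satisfying assignment exists.

UNSATISFIABLE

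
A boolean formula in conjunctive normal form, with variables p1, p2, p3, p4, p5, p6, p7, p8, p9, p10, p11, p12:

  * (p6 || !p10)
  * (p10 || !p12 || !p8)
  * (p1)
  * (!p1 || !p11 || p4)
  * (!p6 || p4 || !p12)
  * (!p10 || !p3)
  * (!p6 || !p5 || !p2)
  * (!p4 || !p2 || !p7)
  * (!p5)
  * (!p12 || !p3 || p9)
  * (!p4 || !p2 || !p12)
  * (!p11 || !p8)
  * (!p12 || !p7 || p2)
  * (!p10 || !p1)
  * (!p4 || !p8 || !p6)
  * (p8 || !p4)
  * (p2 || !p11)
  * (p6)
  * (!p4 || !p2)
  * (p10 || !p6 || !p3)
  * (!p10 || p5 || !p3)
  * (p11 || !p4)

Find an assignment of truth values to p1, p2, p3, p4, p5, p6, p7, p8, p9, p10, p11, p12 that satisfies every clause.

p1=True, p2=False, p3=False, p4=False, p5=False, p6=True, p7=True, p8=True, p9=True, p10=False, p11=False, p12=False

Unit propagation: (p1) forces p1 = True.
(!p5) is a unit clause, so p5 = False.
(!p10) is a unit clause, so p10 = False.
Unit propagation: (p6) forces p6 = True.
Unit propagation: (!p3) forces p3 = False.
p12 occurs only negated in the remaining clauses — set p12 = False.
Try p2 = False.
  then p11 is forced to False.
  then p4 is forced to False.
p7, p8, p9 are now unconstrained; take p7 = True, p8 = True, p9 = True.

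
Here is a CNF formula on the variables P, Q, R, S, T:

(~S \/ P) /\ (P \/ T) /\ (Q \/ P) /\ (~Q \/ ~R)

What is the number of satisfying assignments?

Split on P, then Q.
  P=T, Q=T: remaining (R,S,T) ∈ {(F,F,F); (F,F,T); (F,T,F); (F,T,T)} — 4.
  P=T, Q=F: R, S, T free → 2^3 = 8.
  P=F, Q=T: remaining (R,S,T) ∈ {(F,F,T)} — 1.
  P=F, Q=F: a clause becomes empty — 0.
Total: 4 + 8 + 1 + 0 = 13.

13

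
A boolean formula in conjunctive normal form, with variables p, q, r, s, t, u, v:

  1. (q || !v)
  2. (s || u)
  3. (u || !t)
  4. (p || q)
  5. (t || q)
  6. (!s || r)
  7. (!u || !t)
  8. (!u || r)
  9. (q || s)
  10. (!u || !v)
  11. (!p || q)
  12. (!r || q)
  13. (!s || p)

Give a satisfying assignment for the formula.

p=T, q=T, r=T, s=T, t=F, u=T, v=F

Pure literal: q appears only positively; assign q = True.
v occurs only negated in the remaining clauses — set v = False.
Try p = True.
Try r = True.
Try s = True.
The remaining clauses are satisfied by t = False, u = True.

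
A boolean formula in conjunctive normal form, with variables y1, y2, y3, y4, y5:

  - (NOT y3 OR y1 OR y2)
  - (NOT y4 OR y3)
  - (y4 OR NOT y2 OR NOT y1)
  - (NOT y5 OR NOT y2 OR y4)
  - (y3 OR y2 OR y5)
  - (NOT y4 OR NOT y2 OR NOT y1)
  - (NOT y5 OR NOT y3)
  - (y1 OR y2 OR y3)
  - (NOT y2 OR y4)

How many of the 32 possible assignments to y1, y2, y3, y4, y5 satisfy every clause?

4

The models are:
  y1=F y2=T y3=T y4=T y5=F
  y1=T y2=F y3=F y4=F y5=T
  y1=T y2=F y3=T y4=F y5=F
  y1=T y2=F y3=T y4=T y5=F
Count: 4.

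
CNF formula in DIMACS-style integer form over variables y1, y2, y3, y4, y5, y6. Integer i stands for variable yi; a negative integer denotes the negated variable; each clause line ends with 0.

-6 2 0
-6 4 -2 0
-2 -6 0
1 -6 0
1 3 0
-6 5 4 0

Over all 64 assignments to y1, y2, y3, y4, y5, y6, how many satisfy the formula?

Split on y6, then y2.
  y6=1, y2=1: a clause becomes empty — 0.
  y6=1, y2=0: a clause becomes empty — 0.
  y6=0, y2=1: y4, y5 free; 3 ways for (y1,y3) × 2^2 = 12.
  y6=0, y2=0: y4, y5 free; 3 ways for (y1,y3) × 2^2 = 12.
Total: 0 + 0 + 12 + 12 = 24.

24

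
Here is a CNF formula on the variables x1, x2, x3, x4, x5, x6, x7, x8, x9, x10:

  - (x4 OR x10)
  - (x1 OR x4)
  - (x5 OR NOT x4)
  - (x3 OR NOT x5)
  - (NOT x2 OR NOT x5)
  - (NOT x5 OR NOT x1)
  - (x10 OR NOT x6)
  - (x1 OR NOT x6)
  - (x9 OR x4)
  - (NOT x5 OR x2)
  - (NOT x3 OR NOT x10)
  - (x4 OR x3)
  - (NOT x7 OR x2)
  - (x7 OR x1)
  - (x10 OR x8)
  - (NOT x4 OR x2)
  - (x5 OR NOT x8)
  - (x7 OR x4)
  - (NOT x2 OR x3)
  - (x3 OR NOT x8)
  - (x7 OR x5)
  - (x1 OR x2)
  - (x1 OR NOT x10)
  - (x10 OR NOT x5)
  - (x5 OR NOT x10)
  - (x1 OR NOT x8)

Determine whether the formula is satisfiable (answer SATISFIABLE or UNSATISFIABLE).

UNSATISFIABLE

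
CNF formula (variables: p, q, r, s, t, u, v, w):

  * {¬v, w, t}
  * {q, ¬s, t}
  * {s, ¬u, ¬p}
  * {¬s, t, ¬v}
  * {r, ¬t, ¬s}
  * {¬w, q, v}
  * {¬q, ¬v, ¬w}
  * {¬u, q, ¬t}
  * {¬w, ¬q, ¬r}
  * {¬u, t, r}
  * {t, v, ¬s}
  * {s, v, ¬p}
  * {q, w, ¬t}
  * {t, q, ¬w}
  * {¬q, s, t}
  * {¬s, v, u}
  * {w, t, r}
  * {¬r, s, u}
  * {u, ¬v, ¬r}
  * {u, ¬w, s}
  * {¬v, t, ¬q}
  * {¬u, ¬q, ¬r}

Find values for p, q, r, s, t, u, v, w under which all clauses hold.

p = 0, q = 1, r = 0, s = 0, t = 1, u = 1, v = 1, w = 0

Check each clause:
  1. {t, w, ¬v} — t is true.
  2. {t, q, ¬s} — q is true.
  3. {s, ¬u, ¬p} — ¬p is true.
  4. {¬v, t, ¬s} — ¬s is true.
  5. {¬t, ¬s, r} — ¬s is true.
  6. {¬w, v, q} — ¬w is true.
  7. {¬q, ¬w, ¬v} — ¬w is true.
  8. {¬u, q, ¬t} — q is true.
  9. {¬r, ¬w, ¬q} — ¬w is true.
  10. {t, r, ¬u} — t is true.
  11. {v, t, ¬s} — ¬s is true.
  12. {v, ¬p, s} — ¬p is true.
  13. {¬t, w, q} — q is true.
  14. {q, t, ¬w} — ¬w is true.
  15. {s, ¬q, t} — t is true.
  16. {¬s, v, u} — ¬s is true.
  17. {t, w, r} — t is true.
  18. {s, u, ¬r} — ¬r is true.
  19. {¬v, ¬r, u} — ¬r is true.
  20. {u, ¬w, s} — ¬w is true.
  21. {¬q, t, ¬v} — t is true.
  22. {¬u, ¬q, ¬r} — ¬r is true.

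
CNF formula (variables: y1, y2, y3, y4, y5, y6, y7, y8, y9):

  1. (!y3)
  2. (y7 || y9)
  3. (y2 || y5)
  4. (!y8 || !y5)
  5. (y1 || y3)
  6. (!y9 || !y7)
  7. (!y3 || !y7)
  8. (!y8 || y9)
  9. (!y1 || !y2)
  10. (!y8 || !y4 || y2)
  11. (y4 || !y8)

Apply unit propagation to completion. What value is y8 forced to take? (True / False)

False

(!y3) is a unit clause: y3 = False.
From (y3 || y1) and y3 = False: y1 = True.
(!y1 || !y2) with y1 = True leaves only !y2, so y2 = False.
(y2 || y5) with y2 = False leaves only y5, so y5 = True.
(!y5 || !y8) with y5 = True leaves only !y8, so y8 = False.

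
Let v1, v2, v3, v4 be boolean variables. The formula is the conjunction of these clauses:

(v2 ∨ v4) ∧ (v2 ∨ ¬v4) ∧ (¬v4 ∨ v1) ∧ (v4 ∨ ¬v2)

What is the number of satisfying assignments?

2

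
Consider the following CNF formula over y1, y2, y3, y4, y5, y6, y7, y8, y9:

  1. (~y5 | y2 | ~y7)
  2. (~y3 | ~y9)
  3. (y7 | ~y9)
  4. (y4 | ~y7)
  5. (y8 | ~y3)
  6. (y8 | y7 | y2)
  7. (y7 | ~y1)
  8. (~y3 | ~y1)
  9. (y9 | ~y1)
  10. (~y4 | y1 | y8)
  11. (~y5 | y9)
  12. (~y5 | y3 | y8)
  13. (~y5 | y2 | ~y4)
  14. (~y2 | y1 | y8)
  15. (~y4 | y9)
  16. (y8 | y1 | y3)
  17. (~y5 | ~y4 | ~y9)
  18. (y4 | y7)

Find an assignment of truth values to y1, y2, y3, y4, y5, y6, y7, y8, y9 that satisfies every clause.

y1=False, y2=True, y3=False, y4=True, y5=False, y6=False, y7=True, y8=True, y9=True

Check each clause:
  1. (~y5 | ~y7 | y2) — y2 is true.
  2. (~y9 | ~y3) — ~y3 is true.
  3. (~y9 | y7) — y7 is true.
  4. (y4 | ~y7) — y4 is true.
  5. (~y3 | y8) — y8 is true.
  6. (y8 | y2 | y7) — y8 is true.
  7. (y7 | ~y1) — ~y1 is true.
  8. (~y3 | ~y1) — ~y3 is true.
  9. (~y1 | y9) — y9 is true.
  10. (~y4 | y8 | y1) — y8 is true.
  11. (~y5 | y9) — y9 is true.
  12. (y3 | y8 | ~y5) — y8 is true.
  13. (y2 | ~y5 | ~y4) — y2 is true.
  14. (y8 | y1 | ~y2) — y8 is true.
  15. (y9 | ~y4) — y9 is true.
  16. (y1 | y8 | y3) — y8 is true.
  17. (~y9 | ~y4 | ~y5) — ~y5 is true.
  18. (y4 | y7) — y4 is true.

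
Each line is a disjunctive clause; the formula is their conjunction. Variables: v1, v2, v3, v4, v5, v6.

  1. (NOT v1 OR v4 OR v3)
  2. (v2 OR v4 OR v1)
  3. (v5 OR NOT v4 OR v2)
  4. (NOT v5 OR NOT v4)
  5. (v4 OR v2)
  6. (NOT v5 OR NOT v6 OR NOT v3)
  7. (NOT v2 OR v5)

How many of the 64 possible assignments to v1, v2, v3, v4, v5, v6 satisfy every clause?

4

The models are:
  v1=0 v2=1 v3=0 v4=0 v5=1 v6=0
  v1=0 v2=1 v3=0 v4=0 v5=1 v6=1
  v1=0 v2=1 v3=1 v4=0 v5=1 v6=0
  v1=1 v2=1 v3=1 v4=0 v5=1 v6=0
Count: 4.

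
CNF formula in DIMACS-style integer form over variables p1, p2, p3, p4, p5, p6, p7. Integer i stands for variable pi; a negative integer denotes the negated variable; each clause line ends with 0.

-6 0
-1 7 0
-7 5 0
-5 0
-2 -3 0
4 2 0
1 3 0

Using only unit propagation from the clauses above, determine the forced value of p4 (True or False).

True

Unit clause (NOT p6) sets p6 = False.
Unit clause (NOT p5) sets p5 = False.
In (NOT p7 OR p5), p5 is now false; NOT p7 must hold, so p7 = False.
From (p7 OR NOT p1) and p7 = False: p1 = False.
In (p1 OR p3), p1 is now false; p3 must hold, so p3 = True.
(NOT p3 OR NOT p2) with p3 = True leaves only NOT p2, so p2 = False.
From (p2 OR p4) and p2 = False: p4 = True.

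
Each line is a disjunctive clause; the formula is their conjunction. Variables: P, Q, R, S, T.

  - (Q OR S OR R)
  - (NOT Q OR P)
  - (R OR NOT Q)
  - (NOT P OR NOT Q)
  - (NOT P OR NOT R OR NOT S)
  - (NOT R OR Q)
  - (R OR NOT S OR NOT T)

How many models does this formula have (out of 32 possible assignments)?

2

Satisfying assignments:
  P=F Q=F R=F S=T T=F
  P=T Q=F R=F S=T T=F
That's 2 in total.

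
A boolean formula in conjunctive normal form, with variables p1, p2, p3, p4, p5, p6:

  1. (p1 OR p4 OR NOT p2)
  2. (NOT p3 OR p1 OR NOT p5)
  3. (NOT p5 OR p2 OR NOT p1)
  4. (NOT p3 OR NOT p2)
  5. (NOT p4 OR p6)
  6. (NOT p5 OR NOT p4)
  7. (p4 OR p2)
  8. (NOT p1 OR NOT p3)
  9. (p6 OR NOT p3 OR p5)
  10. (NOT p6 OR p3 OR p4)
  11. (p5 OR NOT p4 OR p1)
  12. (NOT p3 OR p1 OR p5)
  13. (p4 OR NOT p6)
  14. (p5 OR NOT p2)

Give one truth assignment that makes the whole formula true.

p1=1, p2=1, p3=0, p4=0, p5=1, p6=0

Check each clause:
  1. (p1 OR p4 OR NOT p2) — p1 is true.
  2. (p1 OR NOT p5 OR NOT p3) — p1 is true.
  3. (p2 OR NOT p1 OR NOT p5) — p2 is true.
  4. (NOT p3 OR NOT p2) — NOT p3 is true.
  5. (p6 OR NOT p4) — NOT p4 is true.
  6. (NOT p5 OR NOT p4) — NOT p4 is true.
  7. (p4 OR p2) — p2 is true.
  8. (NOT p1 OR NOT p3) — NOT p3 is true.
  9. (NOT p3 OR p5 OR p6) — p5 is true.
  10. (p4 OR p3 OR NOT p6) — NOT p6 is true.
  11. (p5 OR p1 OR NOT p4) — p1 is true.
  12. (NOT p3 OR p5 OR p1) — p1 is true.
  13. (p4 OR NOT p6) — NOT p6 is true.
  14. (p5 OR NOT p2) — p5 is true.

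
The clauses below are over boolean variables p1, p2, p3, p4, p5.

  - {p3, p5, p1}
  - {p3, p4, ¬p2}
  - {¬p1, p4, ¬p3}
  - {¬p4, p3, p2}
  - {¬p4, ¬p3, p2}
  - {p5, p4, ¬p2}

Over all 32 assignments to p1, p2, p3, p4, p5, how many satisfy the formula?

13

Split on p3, then p4.
  p3=1, p4=1: remaining (p1,p2,p5) ∈ {(0,1,0); (0,1,1); (1,1,0); (1,1,1)} — 4.
  p3=1, p4=0: remaining (p1,p2,p5) ∈ {(0,0,0); (0,0,1); (0,1,1)} — 3.
  p3=0, p4=1: remaining (p1,p2,p5) ∈ {(0,1,1); (1,1,0); (1,1,1)} — 3.
  p3=0, p4=0: remaining (p1,p2,p5) ∈ {(0,0,1); (1,0,0); (1,0,1)} — 3.
Total: 4 + 3 + 3 + 3 = 13.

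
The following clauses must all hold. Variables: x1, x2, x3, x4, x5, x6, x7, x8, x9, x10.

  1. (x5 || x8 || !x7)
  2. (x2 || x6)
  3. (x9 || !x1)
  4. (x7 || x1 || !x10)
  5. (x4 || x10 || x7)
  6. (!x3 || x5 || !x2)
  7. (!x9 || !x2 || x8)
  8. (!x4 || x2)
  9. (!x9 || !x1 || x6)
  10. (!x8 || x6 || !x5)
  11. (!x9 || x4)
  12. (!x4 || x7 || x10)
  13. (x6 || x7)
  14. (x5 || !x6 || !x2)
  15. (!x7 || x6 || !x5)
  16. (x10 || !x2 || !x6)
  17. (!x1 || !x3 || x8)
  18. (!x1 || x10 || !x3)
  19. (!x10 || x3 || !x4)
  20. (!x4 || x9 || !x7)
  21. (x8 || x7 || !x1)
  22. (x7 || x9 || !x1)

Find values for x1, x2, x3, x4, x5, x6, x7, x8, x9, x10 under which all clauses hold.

x1=F, x2=T, x3=F, x4=T, x5=F, x6=F, x7=T, x8=T, x9=T, x10=F

Check each clause:
  1. (x5 || x8 || !x7) — x8 is true.
  2. (x6 || x2) — x2 is true.
  3. (x9 || !x1) — x9 is true.
  4. (x7 || x1 || !x10) — !x10 is true.
  5. (x7 || x4 || x10) — x4 is true.
  6. (!x2 || !x3 || x5) — !x3 is true.
  7. (x8 || !x9 || !x2) — x8 is true.
  8. (x2 || !x4) — x2 is true.
  9. (!x1 || !x9 || x6) — !x1 is true.
  10. (x6 || !x8 || !x5) — !x5 is true.
  11. (x4 || !x9) — x4 is true.
  12. (!x4 || x7 || x10) — x7 is true.
  13. (x6 || x7) — x7 is true.
  14. (!x2 || !x6 || x5) — !x6 is true.
  15. (!x5 || !x7 || x6) — !x5 is true.
  16. (x10 || !x2 || !x6) — !x6 is true.
  17. (!x3 || x8 || !x1) — x8 is true.
  18. (!x3 || !x1 || x10) — !x3 is true.
  19. (!x10 || x3 || !x4) — !x10 is true.
  20. (x9 || !x7 || !x4) — x9 is true.
  21. (x7 || x8 || !x1) — x8 is true.
  22. (!x1 || x9 || x7) — x9 is true.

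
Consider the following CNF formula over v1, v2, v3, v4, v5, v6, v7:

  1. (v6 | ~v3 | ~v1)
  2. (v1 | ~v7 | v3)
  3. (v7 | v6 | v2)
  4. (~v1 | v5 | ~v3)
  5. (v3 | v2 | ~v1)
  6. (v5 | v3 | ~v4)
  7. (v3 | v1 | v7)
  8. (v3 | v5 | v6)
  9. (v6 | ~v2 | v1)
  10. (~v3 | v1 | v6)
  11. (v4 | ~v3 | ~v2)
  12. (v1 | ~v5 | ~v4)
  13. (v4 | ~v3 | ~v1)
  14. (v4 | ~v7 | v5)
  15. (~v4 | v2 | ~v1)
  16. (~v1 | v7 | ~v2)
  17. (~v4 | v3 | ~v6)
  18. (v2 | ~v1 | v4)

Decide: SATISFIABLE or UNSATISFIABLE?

Set v1 = False and propagate.
Branch on v2: take v2 = True.
  then v6 is forced to True.
Try v3 = True.
  then v4 is forced to True.
  then v5 is forced to False.
v7 is now unconstrained; take v7 = False.
So v1 = False, v2 = True, v3 = True, v4 = True, v5 = False, v6 = True, v7 = False is a satisfying assignment.

SATISFIABLE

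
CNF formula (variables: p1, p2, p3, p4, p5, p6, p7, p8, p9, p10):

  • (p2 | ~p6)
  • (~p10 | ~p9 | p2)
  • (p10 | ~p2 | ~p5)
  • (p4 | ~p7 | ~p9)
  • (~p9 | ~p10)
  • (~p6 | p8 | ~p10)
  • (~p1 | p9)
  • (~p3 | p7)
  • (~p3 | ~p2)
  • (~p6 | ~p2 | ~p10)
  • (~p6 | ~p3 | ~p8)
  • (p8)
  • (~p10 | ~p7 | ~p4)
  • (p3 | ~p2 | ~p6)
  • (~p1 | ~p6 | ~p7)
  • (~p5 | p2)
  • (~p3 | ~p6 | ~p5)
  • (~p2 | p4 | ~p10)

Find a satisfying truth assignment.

Unit propagation: (p8) forces p8 = True.
p1 occurs only negated in the remaining clauses — set p1 = False.
Pure literal: p5 appears only negated; assign p5 = False.
Branch on p2: take p2 = False.
  then p6 is forced to False.
For the remaining variables, p3 = False, p4 = True, p7 = False, p9 = False, p10 = False works.
Every clause has at least one true literal under this assignment.

p1=False, p2=False, p3=False, p4=True, p5=False, p6=False, p7=False, p8=True, p9=False, p10=False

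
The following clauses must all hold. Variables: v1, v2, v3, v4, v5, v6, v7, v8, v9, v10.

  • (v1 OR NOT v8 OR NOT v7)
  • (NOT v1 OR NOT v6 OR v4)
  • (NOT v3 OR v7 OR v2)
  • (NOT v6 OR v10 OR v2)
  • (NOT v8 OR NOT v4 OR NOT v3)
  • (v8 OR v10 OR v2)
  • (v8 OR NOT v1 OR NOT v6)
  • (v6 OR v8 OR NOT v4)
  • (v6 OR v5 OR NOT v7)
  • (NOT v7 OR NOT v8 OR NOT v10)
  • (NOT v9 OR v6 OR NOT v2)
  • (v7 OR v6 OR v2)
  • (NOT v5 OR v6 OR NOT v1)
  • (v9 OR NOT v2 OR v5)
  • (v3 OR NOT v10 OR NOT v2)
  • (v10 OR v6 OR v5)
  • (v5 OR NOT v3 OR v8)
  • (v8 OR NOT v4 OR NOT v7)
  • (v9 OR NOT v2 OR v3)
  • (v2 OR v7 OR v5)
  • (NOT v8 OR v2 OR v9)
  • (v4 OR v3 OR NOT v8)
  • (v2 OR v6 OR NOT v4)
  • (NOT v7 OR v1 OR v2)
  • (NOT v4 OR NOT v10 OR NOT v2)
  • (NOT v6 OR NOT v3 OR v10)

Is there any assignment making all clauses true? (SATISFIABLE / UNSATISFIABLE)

Branch on v1: take v1 = False.
Set v2 = True and propagate.
For the remaining variables, v3 = True, v4 = False, v5 = True, v6 = True, v7 = False, v8 = False, v9 = False, v10 = True works.
So v1=False, v2=True, v3=True, v4=False, v5=True, v6=True, v7=False, v8=False, v9=False, v10=True is a satisfying assignment.

SATISFIABLE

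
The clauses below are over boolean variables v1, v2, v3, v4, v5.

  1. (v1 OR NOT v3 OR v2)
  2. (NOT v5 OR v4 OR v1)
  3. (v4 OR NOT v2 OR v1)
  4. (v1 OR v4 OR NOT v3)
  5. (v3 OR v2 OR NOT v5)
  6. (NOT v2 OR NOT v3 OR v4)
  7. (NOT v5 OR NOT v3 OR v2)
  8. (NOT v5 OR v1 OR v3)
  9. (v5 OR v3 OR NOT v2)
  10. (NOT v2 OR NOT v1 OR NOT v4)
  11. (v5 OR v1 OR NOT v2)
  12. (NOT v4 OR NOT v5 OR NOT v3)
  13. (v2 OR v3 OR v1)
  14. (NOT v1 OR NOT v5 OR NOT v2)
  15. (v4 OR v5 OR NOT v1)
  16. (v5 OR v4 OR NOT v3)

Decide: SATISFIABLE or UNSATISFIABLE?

SATISFIABLE

Try v1 = True.
Set v2 = False and propagate.
Set v3 = False and propagate.
  then v5 is forced to False.
  then v4 is forced to True.
Every clause has at least one true literal under this assignment.
So v1=True, v2=False, v3=False, v4=True, v5=False is a satisfying assignment.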